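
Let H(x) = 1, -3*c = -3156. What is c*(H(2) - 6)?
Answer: -5260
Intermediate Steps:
c = 1052 (c = -⅓*(-3156) = 1052)
c*(H(2) - 6) = 1052*(1 - 6) = 1052*(-5) = -5260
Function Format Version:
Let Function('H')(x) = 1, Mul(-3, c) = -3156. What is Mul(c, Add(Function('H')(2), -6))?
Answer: -5260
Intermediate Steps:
c = 1052 (c = Mul(Rational(-1, 3), -3156) = 1052)
Mul(c, Add(Function('H')(2), -6)) = Mul(1052, Add(1, -6)) = Mul(1052, -5) = -5260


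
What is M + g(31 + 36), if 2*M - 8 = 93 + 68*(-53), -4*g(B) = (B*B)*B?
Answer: -307769/4 ≈ -76942.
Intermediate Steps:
g(B) = -B³/4 (g(B) = -B*B*B/4 = -B²*B/4 = -B³/4)
M = -3503/2 (M = 4 + (93 + 68*(-53))/2 = 4 + (93 - 3604)/2 = 4 + (½)*(-3511) = 4 - 3511/2 = -3503/2 ≈ -1751.5)
M + g(31 + 36) = -3503/2 - (31 + 36)³/4 = -3503/2 - ¼*67³ = -3503/2 - ¼*300763 = -3503/2 - 300763/4 = -307769/4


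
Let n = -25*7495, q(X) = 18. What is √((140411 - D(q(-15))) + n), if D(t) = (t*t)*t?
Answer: 2*I*√13199 ≈ 229.77*I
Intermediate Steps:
D(t) = t³ (D(t) = t²*t = t³)
n = -187375
√((140411 - D(q(-15))) + n) = √((140411 - 1*18³) - 187375) = √((140411 - 1*5832) - 187375) = √((140411 - 5832) - 187375) = √(134579 - 187375) = √(-52796) = 2*I*√13199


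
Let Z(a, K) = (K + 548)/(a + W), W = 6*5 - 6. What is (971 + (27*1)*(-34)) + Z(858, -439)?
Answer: 46855/882 ≈ 53.124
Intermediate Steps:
W = 24 (W = 30 - 6 = 24)
Z(a, K) = (548 + K)/(24 + a) (Z(a, K) = (K + 548)/(a + 24) = (548 + K)/(24 + a))
(971 + (27*1)*(-34)) + Z(858, -439) = (971 + (27*1)*(-34)) + (548 - 439)/(24 + 858) = (971 + 27*(-34)) + 109/882 = (971 - 918) + (1/882)*109 = 53 + 109/882 = 46855/882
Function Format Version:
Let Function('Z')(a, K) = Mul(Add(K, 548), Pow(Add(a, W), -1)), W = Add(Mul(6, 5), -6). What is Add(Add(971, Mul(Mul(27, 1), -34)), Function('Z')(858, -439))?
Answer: Rational(46855, 882) ≈ 53.124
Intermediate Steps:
W = 24 (W = Add(30, -6) = 24)
Function('Z')(a, K) = Mul(Pow(Add(24, a), -1), Add(548, K)) (Function('Z')(a, K) = Mul(Add(K, 548), Pow(Add(a, 24), -1)) = Mul(Add(548, K), Pow(Add(24, a), -1)) = Mul(Pow(Add(24, a), -1), Add(548, K)))
Add(Add(971, Mul(Mul(27, 1), -34)), Function('Z')(858, -439)) = Add(Add(971, Mul(Mul(27, 1), -34)), Mul(Pow(Add(24, 858), -1), Add(548, -439))) = Add(Add(971, Mul(27, -34)), Mul(Pow(882, -1), 109)) = Add(Add(971, -918), Mul(Rational(1, 882), 109)) = Add(53, Rational(109, 882)) = Rational(46855, 882)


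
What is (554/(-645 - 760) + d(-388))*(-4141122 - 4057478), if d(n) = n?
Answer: 894785365680/281 ≈ 3.1843e+9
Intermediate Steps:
(554/(-645 - 760) + d(-388))*(-4141122 - 4057478) = (554/(-645 - 760) - 388)*(-4141122 - 4057478) = (554/(-1405) - 388)*(-8198600) = (-1/1405*554 - 388)*(-8198600) = (-554/1405 - 388)*(-8198600) = -545694/1405*(-8198600) = 894785365680/281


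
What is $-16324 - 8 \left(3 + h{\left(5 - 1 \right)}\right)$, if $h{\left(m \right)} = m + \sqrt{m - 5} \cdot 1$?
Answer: $-16380 - 8 i \approx -16380.0 - 8.0 i$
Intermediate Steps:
$h{\left(m \right)} = m + \sqrt{-5 + m}$ ($h{\left(m \right)} = m + \sqrt{-5 + m} 1 = m + \sqrt{-5 + m}$)
$-16324 - 8 \left(3 + h{\left(5 - 1 \right)}\right) = -16324 - 8 \left(3 + \left(\left(5 - 1\right) + \sqrt{-5 + \left(5 - 1\right)}\right)\right) = -16324 - 8 \left(3 + \left(4 + \sqrt{-5 + 4}\right)\right) = -16324 - 8 \left(3 + \left(4 + \sqrt{-1}\right)\right) = -16324 - 8 \left(3 + \left(4 + i\right)\right) = -16324 - 8 \left(7 + i\right) = -16324 - \left(56 + 8 i\right) = -16380 - 8 i$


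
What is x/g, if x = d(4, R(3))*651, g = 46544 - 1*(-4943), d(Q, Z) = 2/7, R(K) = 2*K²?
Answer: 186/51487 ≈ 0.0036126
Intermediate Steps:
d(Q, Z) = 2/7 (d(Q, Z) = 2*(⅐) = 2/7)
g = 51487 (g = 46544 + 4943 = 51487)
x = 186 (x = (2/7)*651 = 186)
x/g = 186/51487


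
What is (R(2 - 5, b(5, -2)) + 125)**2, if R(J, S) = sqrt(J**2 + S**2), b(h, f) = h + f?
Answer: 15643 + 750*sqrt(2) ≈ 16704.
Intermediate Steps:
b(h, f) = f + h
(R(2 - 5, b(5, -2)) + 125)**2 = (sqrt((2 - 5)**2 + (-2 + 5)**2) + 125)**2 = (sqrt((-3)**2 + 3**2) + 125)**2 = (sqrt(9 + 9) + 125)**2 = (sqrt(18) + 125)**2 = (3*sqrt(2) + 125)**2 = (125 + 3*sqrt(2))**2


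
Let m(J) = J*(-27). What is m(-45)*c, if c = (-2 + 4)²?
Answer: 4860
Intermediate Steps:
m(J) = -27*J
c = 4 (c = 2² = 4)
m(-45)*c = -27*(-45)*4 = 1215*4 = 4860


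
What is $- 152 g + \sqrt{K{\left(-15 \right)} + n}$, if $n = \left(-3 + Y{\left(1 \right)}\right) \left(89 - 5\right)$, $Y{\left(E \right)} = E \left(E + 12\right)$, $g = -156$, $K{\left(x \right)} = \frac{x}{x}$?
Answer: $23741$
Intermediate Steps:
$K{\left(x \right)} = 1$
$Y{\left(E \right)} = E \left(12 + E\right)$
$n = 840$ ($n = \left(-3 + 1 \left(12 + 1\right)\right) \left(89 - 5\right) = \left(-3 + 1 \cdot 13\right) 84 = \left(-3 + 13\right) 84 = 10 \cdot 84 = 840$)
$- 152 g + \sqrt{K{\left(-15 \right)} + n} = \left(-152\right) \left(-156\right) + \sqrt{1 + 840} = 23712 + \sqrt{841} = 23712 + 29 = 23741$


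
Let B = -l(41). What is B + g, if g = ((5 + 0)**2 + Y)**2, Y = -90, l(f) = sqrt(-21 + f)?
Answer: 4225 - 2*sqrt(5) ≈ 4220.5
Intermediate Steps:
B = -2*sqrt(5) (B = -sqrt(-21 + 41) = -sqrt(20) = -2*sqrt(5) ≈ -4.4721)
g = 4225 (g = ((5 + 0)**2 - 90)**2 = (5**2 - 90)**2 = (25 - 90)**2 = (-65)**2 = 4225)
B + g = -2*sqrt(5) + 4225 = 4225 - 2*sqrt(5)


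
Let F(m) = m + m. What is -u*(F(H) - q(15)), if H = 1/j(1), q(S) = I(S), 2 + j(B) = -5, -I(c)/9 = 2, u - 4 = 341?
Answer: -42780/7 ≈ -6111.4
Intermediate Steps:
u = 345 (u = 4 + 341 = 345)
I(c) = -18 (I(c) = -9*2 = -18)
j(B) = -7 (j(B) = -2 - 5 = -7)
q(S) = -18
H = -⅐ (H = 1/(-7) = -⅐ ≈ -0.14286)
F(m) = 2*m
-u*(F(H) - q(15)) = -345*(2*(-⅐) - 1*(-18)) = -345*(-2/7 + 18) = -345*124/7 = -1*42780/7 = -42780/7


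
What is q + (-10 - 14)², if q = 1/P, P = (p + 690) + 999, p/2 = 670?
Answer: 1744705/3029 ≈ 576.00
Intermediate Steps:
p = 1340 (p = 2*670 = 1340)
P = 3029 (P = (1340 + 690) + 999 = 2030 + 999 = 3029)
q = 1/3029 ≈ 0.00033014
q + (-10 - 14)² = 1/3029 + (-10 - 14)² = 1/3029 + (-24)² = 1/3029 + 576 = 1744705/3029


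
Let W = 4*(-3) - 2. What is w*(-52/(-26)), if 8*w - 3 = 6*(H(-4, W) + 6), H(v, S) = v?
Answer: 15/4 ≈ 3.7500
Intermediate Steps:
W = -14 (W = -12 - 2 = -14)
w = 15/8 (w = 3/8 + (6*(-4 + 6))/8 = 3/8 + (6*2)/8 = 3/8 + (1/8)*12 = 3/8 + 3/2 = 15/8 ≈ 1.8750)
w*(-52/(-26)) = 15*(-52/(-26))/8 = 15*(-52*(-1/26))/8 = (15/8)*2 = 15/4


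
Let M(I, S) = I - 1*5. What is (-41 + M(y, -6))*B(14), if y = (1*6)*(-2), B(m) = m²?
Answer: -11368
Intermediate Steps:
y = -12 (y = 6*(-2) = -12)
M(I, S) = -5 + I (M(I, S) = I - 5 = -5 + I)
(-41 + M(y, -6))*B(14) = (-41 + (-5 - 12))*14² = (-41 - 17)*196 = -58*196 = -11368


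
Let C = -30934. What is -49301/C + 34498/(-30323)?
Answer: 427793091/938011682 ≈ 0.45606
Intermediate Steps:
-49301/C + 34498/(-30323) = -49301/(-30934) + 34498/(-30323) = -49301*(-1/30934) + 34498*(-1/30323) = 49301/30934 - 34498/30323 = 427793091/938011682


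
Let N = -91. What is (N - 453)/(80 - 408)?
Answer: 68/41 ≈ 1.6585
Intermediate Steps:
(N - 453)/(80 - 408) = (-91 - 453)/(80 - 408) = -544/(-328) = -544*(-1/328) = 68/41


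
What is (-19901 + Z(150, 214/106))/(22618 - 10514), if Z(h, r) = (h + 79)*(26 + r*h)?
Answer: 2936259/641512 ≈ 4.5771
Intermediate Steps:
Z(h, r) = (26 + h*r)*(79 + h) (Z(h, r) = (79 + h)*(26 + h*r) = (26 + h*r)*(79 + h))
(-19901 + Z(150, 214/106))/(22618 - 10514) = (-19901 + (2054 + 26*150 + (214/106)*150**2 + 79*150*(214/106)))/(22618 - 10514) = (-19901 + (2054 + 3900 + (214*(1/106))*22500 + 79*150*(214*(1/106))))/12104 = (-19901 + (2054 + 3900 + (107/53)*22500 + 79*150*(107/53)))*(1/12104) = (-19901 + (2054 + 3900 + 2407500/53 + 1267950/53))*(1/12104) = (-19901 + 3991012/53)*(1/12104) = (2936259/53)*(1/12104) = 2936259/641512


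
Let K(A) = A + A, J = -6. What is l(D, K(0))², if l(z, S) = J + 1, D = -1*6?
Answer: 25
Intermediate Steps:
K(A) = 2*A
D = -6
l(z, S) = -5 (l(z, S) = -6 + 1 = -5)
l(D, K(0))² = (-5)² = 25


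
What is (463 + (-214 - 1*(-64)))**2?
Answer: 97969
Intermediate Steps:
(463 + (-214 - 1*(-64)))**2 = (463 + (-214 + 64))**2 = (463 - 150)**2 = 313**2 = 97969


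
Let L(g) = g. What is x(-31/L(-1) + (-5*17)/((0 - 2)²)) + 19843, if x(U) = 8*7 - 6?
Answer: 19893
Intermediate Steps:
x(U) = 50 (x(U) = 56 - 6 = 50)
x(-31/L(-1) + (-5*17)/((0 - 2)²)) + 19843 = 50 + 19843 = 19893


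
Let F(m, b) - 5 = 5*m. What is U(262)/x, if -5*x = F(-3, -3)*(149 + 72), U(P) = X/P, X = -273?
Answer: -21/8908 ≈ -0.0023574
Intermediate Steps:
F(m, b) = 5 + 5*m
U(P) = -273/P
x = 442 (x = -(5 + 5*(-3))*(149 + 72)/5 = -(5 - 15)*221/5 = -(-2)*221 = -⅕*(-2210) = 442)
U(262)/x = -273/262/442 = -273*1/262*(1/442) = -273/262*1/442 = -21/8908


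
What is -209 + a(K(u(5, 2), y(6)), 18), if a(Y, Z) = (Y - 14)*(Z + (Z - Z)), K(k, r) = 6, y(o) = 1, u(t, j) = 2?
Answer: -353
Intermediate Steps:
a(Y, Z) = Z*(-14 + Y) (a(Y, Z) = (-14 + Y)*(Z + 0) = (-14 + Y)*Z = Z*(-14 + Y))
-209 + a(K(u(5, 2), y(6)), 18) = -209 + 18*(-14 + 6) = -209 + 18*(-8) = -209 - 144 = -353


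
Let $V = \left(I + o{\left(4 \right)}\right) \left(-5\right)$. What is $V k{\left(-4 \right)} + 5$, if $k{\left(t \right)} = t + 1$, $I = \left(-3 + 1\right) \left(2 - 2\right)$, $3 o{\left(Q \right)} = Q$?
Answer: $25$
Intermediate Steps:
$o{\left(Q \right)} = \frac{Q}{3}$
$I = 0$ ($I = \left(-2\right) 0 = 0$)
$k{\left(t \right)} = 1 + t$
$V = - \frac{20}{3}$ ($V = \left(0 + \frac{1}{3} \cdot 4\right) \left(-5\right) = \left(0 + \frac{4}{3}\right) \left(-5\right) = \frac{4}{3} \left(-5\right) = - \frac{20}{3} \approx -6.6667$)
$V k{\left(-4 \right)} + 5 = - \frac{20 \left(1 - 4\right)}{3} + 5 = \left(- \frac{20}{3}\right) \left(-3\right) + 5 = 20 + 5 = 25$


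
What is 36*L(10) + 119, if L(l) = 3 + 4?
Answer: 371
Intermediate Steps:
L(l) = 7
36*L(10) + 119 = 36*7 + 119 = 252 + 119 = 371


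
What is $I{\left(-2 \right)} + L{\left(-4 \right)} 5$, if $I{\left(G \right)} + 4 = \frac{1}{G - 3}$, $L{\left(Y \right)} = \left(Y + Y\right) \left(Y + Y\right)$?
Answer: $\frac{1579}{5} \approx 315.8$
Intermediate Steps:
$L{\left(Y \right)} = 4 Y^{2}$ ($L{\left(Y \right)} = 2 Y 2 Y = 4 Y^{2}$)
$I{\left(G \right)} = -4 + \frac{1}{-3 + G}$ ($I{\left(G \right)} = -4 + \frac{1}{G - 3} = -4 + \frac{1}{-3 + G}$)
$I{\left(-2 \right)} + L{\left(-4 \right)} 5 = \frac{13 - -8}{-3 - 2} + 4 \left(-4\right)^{2} \cdot 5 = \frac{13 + 8}{-5} + 4 \cdot 16 \cdot 5 = \left(- \frac{1}{5}\right) 21 + 64 \cdot 5 = - \frac{21}{5} + 320 = \frac{1579}{5}$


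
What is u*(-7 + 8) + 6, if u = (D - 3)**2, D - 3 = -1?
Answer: 7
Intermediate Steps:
D = 2 (D = 3 - 1 = 2)
u = 1 (u = (2 - 3)**2 = (-1)**2 = 1)
u*(-7 + 8) + 6 = 1*(-7 + 8) + 6 = 1*1 + 6 = 1 + 6 = 7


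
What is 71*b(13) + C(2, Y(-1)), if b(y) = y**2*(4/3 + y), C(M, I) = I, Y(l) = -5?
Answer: 515942/3 ≈ 1.7198e+5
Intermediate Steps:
b(y) = y**2*(4/3 + y) (b(y) = y**2*(4*(1/3) + y) = y**2*(4/3 + y))
71*b(13) + C(2, Y(-1)) = 71*(13**2*(4/3 + 13)) - 5 = 71*(169*(43/3)) - 5 = 71*(7267/3) - 5 = 515957/3 - 5 = 515942/3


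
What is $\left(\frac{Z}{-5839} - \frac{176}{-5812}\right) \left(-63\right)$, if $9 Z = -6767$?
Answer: $- \frac{85012865}{8484067} \approx -10.02$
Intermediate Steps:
$Z = - \frac{6767}{9}$ ($Z = \frac{1}{9} \left(-6767\right) = - \frac{6767}{9} \approx -751.89$)
$\left(\frac{Z}{-5839} - \frac{176}{-5812}\right) \left(-63\right) = \left(- \frac{6767}{9 \left(-5839\right)} - \frac{176}{-5812}\right) \left(-63\right) = \left(\left(- \frac{6767}{9}\right) \left(- \frac{1}{5839}\right) - - \frac{44}{1453}\right) \left(-63\right) = \left(\frac{6767}{52551} + \frac{44}{1453}\right) \left(-63\right) = \frac{12144695}{76356603} \left(-63\right) = - \frac{85012865}{8484067}$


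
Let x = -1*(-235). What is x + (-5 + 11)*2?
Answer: 247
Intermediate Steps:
x = 235
x + (-5 + 11)*2 = 235 + (-5 + 11)*2 = 235 + 6*2 = 235 + 12 = 247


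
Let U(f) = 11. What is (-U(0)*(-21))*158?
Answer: 36498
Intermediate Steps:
(-U(0)*(-21))*158 = (-1*11*(-21))*158 = -11*(-21)*158 = 231*158 = 36498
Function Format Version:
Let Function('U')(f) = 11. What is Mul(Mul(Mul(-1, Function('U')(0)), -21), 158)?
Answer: 36498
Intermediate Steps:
Mul(Mul(Mul(-1, Function('U')(0)), -21), 158) = Mul(Mul(Mul(-1, 11), -21), 158) = Mul(Mul(-11, -21), 158) = Mul(231, 158) = 36498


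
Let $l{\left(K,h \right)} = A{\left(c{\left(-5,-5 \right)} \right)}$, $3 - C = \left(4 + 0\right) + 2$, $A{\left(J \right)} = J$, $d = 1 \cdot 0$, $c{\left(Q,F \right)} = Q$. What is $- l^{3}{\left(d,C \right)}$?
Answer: $125$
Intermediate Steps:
$d = 0$
$C = -3$ ($C = 3 - \left(\left(4 + 0\right) + 2\right) = 3 - \left(4 + 2\right) = 3 - 6 = -3$)
$l{\left(K,h \right)} = -5$
$- l^{3}{\left(d,C \right)} = - \left(-5\right)^{3} = \left(-1\right) \left(-125\right) = 125$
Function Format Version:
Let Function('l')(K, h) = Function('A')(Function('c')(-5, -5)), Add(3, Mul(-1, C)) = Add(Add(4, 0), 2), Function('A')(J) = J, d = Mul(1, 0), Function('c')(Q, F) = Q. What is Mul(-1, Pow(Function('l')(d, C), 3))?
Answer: 125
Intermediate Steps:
d = 0
C = -3 (C = Add(3, Mul(-1, Add(Add(4, 0), 2))) = Add(3, Mul(-1, Add(4, 2))) = Add(3, Mul(-1, 6)) = Add(3, -6) = -3)
Function('l')(K, h) = -5
Mul(-1, Pow(Function('l')(d, C), 3)) = Mul(-1, Pow(-5, 3)) = Mul(-1, -125) = 125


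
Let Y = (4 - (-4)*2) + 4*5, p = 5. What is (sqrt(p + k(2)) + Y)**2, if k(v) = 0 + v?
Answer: (32 + sqrt(7))**2 ≈ 1200.3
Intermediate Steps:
k(v) = v
Y = 32 (Y = (4 - 2*(-4)) + 20 = (4 + 8) + 20 = 12 + 20 = 32)
(sqrt(p + k(2)) + Y)**2 = (sqrt(5 + 2) + 32)**2 = (sqrt(7) + 32)**2 = (32 + sqrt(7))**2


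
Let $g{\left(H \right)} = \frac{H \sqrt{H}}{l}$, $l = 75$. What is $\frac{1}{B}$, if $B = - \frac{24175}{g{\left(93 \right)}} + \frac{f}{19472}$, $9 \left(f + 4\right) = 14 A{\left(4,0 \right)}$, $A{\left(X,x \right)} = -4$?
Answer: $\frac{30019675716}{233710317886652990561} - \frac{11987623337310000 \sqrt{93}}{233710317886652990561} \approx -0.00049465$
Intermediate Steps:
$g{\left(H \right)} = \frac{H^{\frac{3}{2}}}{75}$ ($g{\left(H \right)} = \frac{H \sqrt{H}}{75} = H^{\frac{3}{2}} \cdot \frac{1}{75} = \frac{H^{\frac{3}{2}}}{75}$)
$f = - \frac{92}{9}$ ($f = -4 + \frac{14 \left(-4\right)}{9} = -4 + \frac{1}{9} \left(-56\right) = -4 - \frac{56}{9} = - \frac{92}{9} \approx -10.222$)
$B = - \frac{23}{43812} - \frac{604375 \sqrt{93}}{2883}$ ($B = - \frac{24175}{\frac{1}{75} \cdot 93^{\frac{3}{2}}} - \frac{92}{9 \cdot 19472} = - \frac{24175}{\frac{1}{75} \cdot 93 \sqrt{93}} - \frac{23}{43812} = - \frac{24175}{\frac{31}{25} \sqrt{93}} - \frac{23}{43812} = - 24175 \frac{25 \sqrt{93}}{2883} - \frac{23}{43812} = - \frac{604375 \sqrt{93}}{2883} - \frac{23}{43812} = - \frac{23}{43812} - \frac{604375 \sqrt{93}}{2883} \approx -2021.6$)
$\frac{1}{B} = \frac{1}{- \frac{23}{43812} - \frac{604375 \sqrt{93}}{2883}}$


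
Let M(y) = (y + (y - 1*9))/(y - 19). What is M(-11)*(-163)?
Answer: -5053/30 ≈ -168.43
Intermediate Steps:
M(y) = (-9 + 2*y)/(-19 + y) (M(y) = (y + (y - 9))/(-19 + y) = (y + (-9 + y))/(-19 + y) = (-9 + 2*y)/(-19 + y))
M(-11)*(-163) = ((-9 + 2*(-11))/(-19 - 11))*(-163) = ((-9 - 22)/(-30))*(-163) = -1/30*(-31)*(-163) = (31/30)*(-163) = -5053/30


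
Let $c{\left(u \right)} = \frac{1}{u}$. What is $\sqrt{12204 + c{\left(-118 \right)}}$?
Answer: $\frac{\sqrt{169928378}}{118} \approx 110.47$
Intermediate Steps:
$\sqrt{12204 + c{\left(-118 \right)}} = \sqrt{12204 + \frac{1}{-118}} = \sqrt{12204 - \frac{1}{118}} = \sqrt{\frac{1440071}{118}} = \frac{\sqrt{169928378}}{118}$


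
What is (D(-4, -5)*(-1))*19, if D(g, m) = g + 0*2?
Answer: 76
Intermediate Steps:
D(g, m) = g (D(g, m) = g + 0 = g)
(D(-4, -5)*(-1))*19 = -4*(-1)*19 = 4*19 = 76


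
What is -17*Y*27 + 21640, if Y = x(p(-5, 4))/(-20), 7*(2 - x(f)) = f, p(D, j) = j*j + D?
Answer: 3030977/140 ≈ 21650.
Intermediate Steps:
p(D, j) = D + j² (p(D, j) = j² + D = D + j²)
x(f) = 2 - f/7
Y = -3/140 (Y = (2 - (-5 + 4²)/7)/(-20) = (2 - (-5 + 16)/7)*(-1/20) = (2 - ⅐*11)*(-1/20) = (2 - 11/7)*(-1/20) = (3/7)*(-1/20) = -3/140 ≈ -0.021429)
-17*Y*27 + 21640 = -17*(-3/140)*27 + 21640 = (51/140)*27 + 21640 = 1377/140 + 21640 = 3030977/140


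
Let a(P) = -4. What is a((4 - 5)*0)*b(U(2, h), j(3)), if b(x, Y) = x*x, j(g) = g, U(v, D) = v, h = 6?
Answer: -16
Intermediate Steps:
b(x, Y) = x²
a((4 - 5)*0)*b(U(2, h), j(3)) = -4*2² = -4*4 = -16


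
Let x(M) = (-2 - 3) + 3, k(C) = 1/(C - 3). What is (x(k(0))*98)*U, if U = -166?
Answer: 32536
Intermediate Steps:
k(C) = 1/(-3 + C)
x(M) = -2 (x(M) = -5 + 3 = -2)
(x(k(0))*98)*U = -2*98*(-166) = -196*(-166) = 32536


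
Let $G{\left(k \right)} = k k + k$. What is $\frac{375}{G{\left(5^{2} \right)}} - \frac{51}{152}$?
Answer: $\frac{477}{1976} \approx 0.2414$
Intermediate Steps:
$G{\left(k \right)} = k + k^{2}$ ($G{\left(k \right)} = k^{2} + k = k + k^{2}$)
$\frac{375}{G{\left(5^{2} \right)}} - \frac{51}{152} = \frac{375}{5^{2} \left(1 + 5^{2}\right)} - \frac{51}{152} = \frac{375}{25 \left(1 + 25\right)} - \frac{51}{152} = \frac{375}{25 \cdot 26} - \frac{51}{152} = \frac{375}{650} - \frac{51}{152} = 375 \cdot \frac{1}{650} - \frac{51}{152} = \frac{15}{26} - \frac{51}{152} = \frac{477}{1976}$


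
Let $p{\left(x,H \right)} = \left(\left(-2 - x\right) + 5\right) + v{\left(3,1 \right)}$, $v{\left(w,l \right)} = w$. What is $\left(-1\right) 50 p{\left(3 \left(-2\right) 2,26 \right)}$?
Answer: $-900$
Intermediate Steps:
$p{\left(x,H \right)} = 6 - x$ ($p{\left(x,H \right)} = \left(\left(-2 - x\right) + 5\right) + 3 = \left(3 - x\right) + 3 = 6 - x$)
$\left(-1\right) 50 p{\left(3 \left(-2\right) 2,26 \right)} = \left(-1\right) 50 \left(6 - 3 \left(-2\right) 2\right) = - 50 \left(6 - \left(-6\right) 2\right) = - 50 \left(6 - -12\right) = - 50 \left(6 + 12\right) = \left(-50\right) 18 = -900$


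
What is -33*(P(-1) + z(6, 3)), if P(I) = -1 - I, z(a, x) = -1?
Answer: 33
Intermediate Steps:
-33*(P(-1) + z(6, 3)) = -33*((-1 - 1*(-1)) - 1) = -33*((-1 + 1) - 1) = -33*(0 - 1) = -33*(-1) = 33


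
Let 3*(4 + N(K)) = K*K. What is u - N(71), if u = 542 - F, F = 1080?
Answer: -6643/3 ≈ -2214.3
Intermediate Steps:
N(K) = -4 + K**2/3 (N(K) = -4 + (K*K)/3 = -4 + K**2/3)
u = -538 (u = 542 - 1*1080 = 542 - 1080 = -538)
u - N(71) = -538 - (-4 + (1/3)*71**2) = -538 - (-4 + (1/3)*5041) = -538 - (-4 + 5041/3) = -538 - 1*5029/3 = -538 - 5029/3 = -6643/3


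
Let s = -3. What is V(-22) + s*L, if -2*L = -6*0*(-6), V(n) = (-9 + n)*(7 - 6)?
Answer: -31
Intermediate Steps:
V(n) = -9 + n (V(n) = (-9 + n)*1 = -9 + n)
L = 0 (L = -(-6*0)*(-6)/2 = -0*(-6) = -½*0 = 0)
V(-22) + s*L = (-9 - 22) - 3*0 = -31 + 0 = -31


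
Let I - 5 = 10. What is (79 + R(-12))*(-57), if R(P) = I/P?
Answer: -17727/4 ≈ -4431.8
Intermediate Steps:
I = 15 (I = 5 + 10 = 15)
R(P) = 15/P
(79 + R(-12))*(-57) = (79 + 15/(-12))*(-57) = (79 + 15*(-1/12))*(-57) = (79 - 5/4)*(-57) = (311/4)*(-57) = -17727/4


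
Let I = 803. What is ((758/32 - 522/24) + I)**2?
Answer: 165868641/256 ≈ 6.4792e+5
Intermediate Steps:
((758/32 - 522/24) + I)**2 = ((758/32 - 522/24) + 803)**2 = ((758*(1/32) - 522*1/24) + 803)**2 = ((379/16 - 87/4) + 803)**2 = (31/16 + 803)**2 = (12879/16)**2 = 165868641/256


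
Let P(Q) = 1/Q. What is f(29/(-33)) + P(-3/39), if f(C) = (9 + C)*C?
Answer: -21929/1089 ≈ -20.137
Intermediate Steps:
f(C) = C*(9 + C)
f(29/(-33)) + P(-3/39) = (29/(-33))*(9 + 29/(-33)) + 1/(-3/39) = (29*(-1/33))*(9 + 29*(-1/33)) + 1/(-3*1/39) = -29*(9 - 29/33)/33 + 1/(-1/13) = -29/33*268/33 - 13 = -7772/1089 - 13 = -21929/1089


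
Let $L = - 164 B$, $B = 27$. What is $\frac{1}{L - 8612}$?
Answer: $- \frac{1}{13040} \approx -7.6687 \cdot 10^{-5}$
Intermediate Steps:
$L = -4428$ ($L = \left(-164\right) 27 = -4428$)
$\frac{1}{L - 8612} = \frac{1}{-4428 - 8612} = \frac{1}{-13040} = - \frac{1}{13040}$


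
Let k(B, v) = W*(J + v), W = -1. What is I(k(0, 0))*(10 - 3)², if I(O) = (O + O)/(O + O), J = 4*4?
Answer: 49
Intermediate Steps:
J = 16
k(B, v) = -16 - v (k(B, v) = -(16 + v) = -16 - v)
I(O) = 1 (I(O) = (2*O)/((2*O)) = (2*O)*(1/(2*O)) = 1)
I(k(0, 0))*(10 - 3)² = 1*(10 - 3)² = 1*7² = 1*49 = 49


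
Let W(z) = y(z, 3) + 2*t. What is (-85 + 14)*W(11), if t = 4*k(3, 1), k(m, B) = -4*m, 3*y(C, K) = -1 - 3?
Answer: 20732/3 ≈ 6910.7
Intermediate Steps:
y(C, K) = -4/3 (y(C, K) = (-1 - 3)/3 = (⅓)*(-4) = -4/3)
t = -48 (t = 4*(-4*3) = 4*(-12) = -48)
W(z) = -292/3 (W(z) = -4/3 + 2*(-48) = -4/3 - 96 = -292/3)
(-85 + 14)*W(11) = (-85 + 14)*(-292/3) = -71*(-292/3) = 20732/3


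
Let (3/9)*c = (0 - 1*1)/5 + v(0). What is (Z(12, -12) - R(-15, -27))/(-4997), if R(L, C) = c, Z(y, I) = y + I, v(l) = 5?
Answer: 72/24985 ≈ 0.0028817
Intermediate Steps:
c = 72/5 (c = 3*((0 - 1*1)/5 + 5) = 3*((0 - 1)/5 + 5) = 3*((⅕)*(-1) + 5) = 3*(-⅕ + 5) = 3*(24/5) = 72/5 ≈ 14.400)
Z(y, I) = I + y
R(L, C) = 72/5
(Z(12, -12) - R(-15, -27))/(-4997) = ((-12 + 12) - 1*72/5)/(-4997) = (0 - 72/5)*(-1/4997) = -72/5*(-1/4997) = 72/24985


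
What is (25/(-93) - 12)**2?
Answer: 1301881/8649 ≈ 150.52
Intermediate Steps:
(25/(-93) - 12)**2 = (25*(-1/93) - 12)**2 = (-25/93 - 12)**2 = (-1141/93)**2 = 1301881/8649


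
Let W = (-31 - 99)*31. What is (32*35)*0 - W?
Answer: 4030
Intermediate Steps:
W = -4030 (W = -130*31 = -4030)
(32*35)*0 - W = (32*35)*0 - 1*(-4030) = 1120*0 + 4030 = 0 + 4030 = 4030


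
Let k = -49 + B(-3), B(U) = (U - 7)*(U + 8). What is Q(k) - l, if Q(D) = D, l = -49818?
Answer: 49719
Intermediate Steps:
B(U) = (-7 + U)*(8 + U)
k = -99 (k = -49 + (-56 - 3 + (-3)**2) = -49 + (-56 - 3 + 9) = -49 - 50 = -99)
Q(k) - l = -99 - 1*(-49818) = -99 + 49818 = 49719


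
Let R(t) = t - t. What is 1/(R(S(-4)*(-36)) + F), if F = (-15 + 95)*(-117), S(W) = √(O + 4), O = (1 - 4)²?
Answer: -1/9360 ≈ -0.00010684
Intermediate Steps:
O = 9 (O = (-3)² = 9)
S(W) = √13 (S(W) = √(9 + 4) = √13)
F = -9360 (F = 80*(-117) = -9360)
R(t) = 0
1/(R(S(-4)*(-36)) + F) = 1/(0 - 9360) = 1/(-9360) = -1/9360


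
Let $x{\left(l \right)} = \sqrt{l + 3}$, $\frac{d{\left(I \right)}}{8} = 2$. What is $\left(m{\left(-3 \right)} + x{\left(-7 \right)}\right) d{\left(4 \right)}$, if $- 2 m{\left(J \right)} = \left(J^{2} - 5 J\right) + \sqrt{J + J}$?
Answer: $-192 + 32 i - 8 i \sqrt{6} \approx -192.0 + 12.404 i$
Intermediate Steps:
$d{\left(I \right)} = 16$ ($d{\left(I \right)} = 8 \cdot 2 = 16$)
$m{\left(J \right)} = - \frac{J^{2}}{2} + \frac{5 J}{2} - \frac{\sqrt{2} \sqrt{J}}{2}$ ($m{\left(J \right)} = - \frac{\left(J^{2} - 5 J\right) + \sqrt{J + J}}{2} = - \frac{\left(J^{2} - 5 J\right) + \sqrt{2 J}}{2} = - \frac{\left(J^{2} - 5 J\right) + \sqrt{2} \sqrt{J}}{2} = - \frac{J^{2} - 5 J + \sqrt{2} \sqrt{J}}{2} = - \frac{J^{2}}{2} + \frac{5 J}{2} - \frac{\sqrt{2} \sqrt{J}}{2}$)
$x{\left(l \right)} = \sqrt{3 + l}$
$\left(m{\left(-3 \right)} + x{\left(-7 \right)}\right) d{\left(4 \right)} = \left(\left(- \frac{\left(-3\right)^{2}}{2} + \frac{5}{2} \left(-3\right) - \frac{\sqrt{2} \sqrt{-3}}{2}\right) + \sqrt{3 - 7}\right) 16 = \left(\left(\left(- \frac{1}{2}\right) 9 - \frac{15}{2} - \frac{\sqrt{2} i \sqrt{3}}{2}\right) + \sqrt{-4}\right) 16 = \left(\left(- \frac{9}{2} - \frac{15}{2} - \frac{i \sqrt{6}}{2}\right) + 2 i\right) 16 = \left(\left(-12 - \frac{i \sqrt{6}}{2}\right) + 2 i\right) 16 = \left(-12 + 2 i - \frac{i \sqrt{6}}{2}\right) 16 = -192 + 32 i - 8 i \sqrt{6}$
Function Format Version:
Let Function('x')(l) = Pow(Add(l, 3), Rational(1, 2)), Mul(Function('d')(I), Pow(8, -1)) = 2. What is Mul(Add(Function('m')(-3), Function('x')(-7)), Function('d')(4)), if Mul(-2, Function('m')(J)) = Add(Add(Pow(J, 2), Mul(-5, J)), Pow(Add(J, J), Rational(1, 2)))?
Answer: Add(-192, Mul(32, I), Mul(-8, I, Pow(6, Rational(1, 2)))) ≈ Add(-192.00, Mul(12.404, I))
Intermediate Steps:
Function('d')(I) = 16 (Function('d')(I) = Mul(8, 2) = 16)
Function('m')(J) = Add(Mul(Rational(-1, 2), Pow(J, 2)), Mul(Rational(5, 2), J), Mul(Rational(-1, 2), Pow(2, Rational(1, 2)), Pow(J, Rational(1, 2)))) (Function('m')(J) = Mul(Rational(-1, 2), Add(Add(Pow(J, 2), Mul(-5, J)), Pow(Add(J, J), Rational(1, 2)))) = Mul(Rational(-1, 2), Add(Add(Pow(J, 2), Mul(-5, J)), Pow(Mul(2, J), Rational(1, 2)))) = Mul(Rational(-1, 2), Add(Add(Pow(J, 2), Mul(-5, J)), Mul(Pow(2, Rational(1, 2)), Pow(J, Rational(1, 2))))) = Mul(Rational(-1, 2), Add(Pow(J, 2), Mul(-5, J), Mul(Pow(2, Rational(1, 2)), Pow(J, Rational(1, 2))))) = Add(Mul(Rational(-1, 2), Pow(J, 2)), Mul(Rational(5, 2), J), Mul(Rational(-1, 2), Pow(2, Rational(1, 2)), Pow(J, Rational(1, 2)))))
Function('x')(l) = Pow(Add(3, l), Rational(1, 2))
Mul(Add(Function('m')(-3), Function('x')(-7)), Function('d')(4)) = Mul(Add(Add(Mul(Rational(-1, 2), Pow(-3, 2)), Mul(Rational(5, 2), -3), Mul(Rational(-1, 2), Pow(2, Rational(1, 2)), Pow(-3, Rational(1, 2)))), Pow(Add(3, -7), Rational(1, 2))), 16) = Mul(Add(Add(Mul(Rational(-1, 2), 9), Rational(-15, 2), Mul(Rational(-1, 2), Pow(2, Rational(1, 2)), Mul(I, Pow(3, Rational(1, 2))))), Pow(-4, Rational(1, 2))), 16) = Mul(Add(Add(Rational(-9, 2), Rational(-15, 2), Mul(Rational(-1, 2), I, Pow(6, Rational(1, 2)))), Mul(2, I)), 16) = Mul(Add(Add(-12, Mul(Rational(-1, 2), I, Pow(6, Rational(1, 2)))), Mul(2, I)), 16) = Mul(Add(-12, Mul(2, I), Mul(Rational(-1, 2), I, Pow(6, Rational(1, 2)))), 16) = Add(-192, Mul(32, I), Mul(-8, I, Pow(6, Rational(1, 2))))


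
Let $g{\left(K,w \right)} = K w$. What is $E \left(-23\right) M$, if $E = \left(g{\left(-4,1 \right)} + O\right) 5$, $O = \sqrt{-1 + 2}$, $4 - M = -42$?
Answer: $15870$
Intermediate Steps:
$M = 46$ ($M = 4 - -42 = 4 + 42 = 46$)
$O = 1$ ($O = \sqrt{1} = 1$)
$E = -15$ ($E = \left(\left(-4\right) 1 + 1\right) 5 = \left(-4 + 1\right) 5 = \left(-3\right) 5 = -15$)
$E \left(-23\right) M = \left(-15\right) \left(-23\right) 46 = 345 \cdot 46 = 15870$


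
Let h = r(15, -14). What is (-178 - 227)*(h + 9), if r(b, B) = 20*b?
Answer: -125145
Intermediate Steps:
h = 300 (h = 20*15 = 300)
(-178 - 227)*(h + 9) = (-178 - 227)*(300 + 9) = -405*309 = -125145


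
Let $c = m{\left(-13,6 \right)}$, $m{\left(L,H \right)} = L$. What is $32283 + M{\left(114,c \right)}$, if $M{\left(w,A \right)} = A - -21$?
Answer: $32291$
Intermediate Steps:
$c = -13$
$M{\left(w,A \right)} = 21 + A$ ($M{\left(w,A \right)} = A + 21 = 21 + A$)
$32283 + M{\left(114,c \right)} = 32283 + \left(21 - 13\right) = 32283 + 8 = 32291$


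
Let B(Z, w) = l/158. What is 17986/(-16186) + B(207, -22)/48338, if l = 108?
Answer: -17170575032/15452377643 ≈ -1.1112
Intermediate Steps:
B(Z, w) = 54/79 (B(Z, w) = 108/158 = 108*(1/158) = 54/79)
17986/(-16186) + B(207, -22)/48338 = 17986/(-16186) + (54/79)/48338 = 17986*(-1/16186) + (54/79)*(1/48338) = -8993/8093 + 27/1909351 = -17170575032/15452377643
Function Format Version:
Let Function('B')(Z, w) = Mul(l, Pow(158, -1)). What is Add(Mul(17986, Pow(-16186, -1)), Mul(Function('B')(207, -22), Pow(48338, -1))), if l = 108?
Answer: Rational(-17170575032, 15452377643) ≈ -1.1112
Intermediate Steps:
Function('B')(Z, w) = Rational(54, 79) (Function('B')(Z, w) = Mul(108, Pow(158, -1)) = Mul(108, Rational(1, 158)) = Rational(54, 79))
Add(Mul(17986, Pow(-16186, -1)), Mul(Function('B')(207, -22), Pow(48338, -1))) = Add(Mul(17986, Pow(-16186, -1)), Mul(Rational(54, 79), Pow(48338, -1))) = Add(Mul(17986, Rational(-1, 16186)), Mul(Rational(54, 79), Rational(1, 48338))) = Add(Rational(-8993, 8093), Rational(27, 1909351)) = Rational(-17170575032, 15452377643)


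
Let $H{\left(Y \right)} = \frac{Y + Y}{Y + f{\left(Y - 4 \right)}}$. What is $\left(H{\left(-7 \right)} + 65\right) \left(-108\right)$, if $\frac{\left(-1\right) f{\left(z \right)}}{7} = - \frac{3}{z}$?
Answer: $- \frac{50328}{7} \approx -7189.7$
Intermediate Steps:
$f{\left(z \right)} = \frac{21}{z}$ ($f{\left(z \right)} = - 7 \left(- \frac{3}{z}\right) = \frac{21}{z}$)
$H{\left(Y \right)} = \frac{2 Y}{Y + \frac{21}{-4 + Y}}$ ($H{\left(Y \right)} = \frac{Y + Y}{Y + \frac{21}{Y - 4}} = \frac{2 Y}{Y + \frac{21}{-4 + Y}}$)
$\left(H{\left(-7 \right)} + 65\right) \left(-108\right) = \left(2 \left(-7\right) \frac{1}{21 - 7 \left(-4 - 7\right)} \left(-4 - 7\right) + 65\right) \left(-108\right) = \left(2 \left(-7\right) \frac{1}{21 - -77} \left(-11\right) + 65\right) \left(-108\right) = \left(2 \left(-7\right) \frac{1}{21 + 77} \left(-11\right) + 65\right) \left(-108\right) = \left(2 \left(-7\right) \frac{1}{98} \left(-11\right) + 65\right) \left(-108\right) = \left(\frac{11}{7} + 65\right) \left(-108\right) = \frac{466}{7} \left(-108\right) = - \frac{50328}{7}$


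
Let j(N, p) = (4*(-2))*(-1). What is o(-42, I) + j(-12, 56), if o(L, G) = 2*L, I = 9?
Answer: -76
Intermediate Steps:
j(N, p) = 8 (j(N, p) = -8*(-1) = 8)
o(-42, I) + j(-12, 56) = 2*(-42) + 8 = -84 + 8 = -76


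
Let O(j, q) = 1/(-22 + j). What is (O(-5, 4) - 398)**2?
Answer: 115498009/729 ≈ 1.5843e+5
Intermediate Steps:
(O(-5, 4) - 398)**2 = (1/(-22 - 5) - 398)**2 = (1/(-27) - 398)**2 = (-1/27 - 398)**2 = (-10747/27)**2 = 115498009/729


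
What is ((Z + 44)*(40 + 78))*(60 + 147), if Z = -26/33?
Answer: 11610492/11 ≈ 1.0555e+6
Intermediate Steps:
Z = -26/33 (Z = -26*1/33 = -26/33 ≈ -0.78788)
((Z + 44)*(40 + 78))*(60 + 147) = ((-26/33 + 44)*(40 + 78))*(60 + 147) = ((1426/33)*118)*207 = (168268/33)*207 = 11610492/11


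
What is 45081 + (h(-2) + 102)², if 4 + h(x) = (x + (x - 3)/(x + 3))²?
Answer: 66690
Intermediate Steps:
h(x) = -4 + (x + (-3 + x)/(3 + x))² (h(x) = -4 + (x + (x - 3)/(x + 3))² = -4 + (x + (-3 + x)/(3 + x))²)
45081 + (h(-2) + 102)² = 45081 + ((-4 + (-3 + (-2)² + 4*(-2))²/(3 - 2)²) + 102)² = 45081 + ((-4 + (-3 + 4 - 8)²/1²) + 102)² = 45081 + ((-4 + 1*(-7)²) + 102)² = 45081 + ((-4 + 1*49) + 102)² = 45081 + ((-4 + 49) + 102)² = 45081 + (45 + 102)² = 45081 + 147² = 45081 + 21609 = 66690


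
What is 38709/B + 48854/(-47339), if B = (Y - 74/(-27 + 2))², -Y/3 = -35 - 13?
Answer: 44166688061/58090444324 ≈ 0.76031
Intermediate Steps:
Y = 144 (Y = -3*(-35 - 13) = -3*(-48) = 144)
B = 13498276/625 (B = (144 - 74/(-27 + 2))² = (144 - 74/(-25))² = (144 - 74*(-1/25))² = (144 + 74/25)² = (3674/25)² = 13498276/625 ≈ 21597.)
38709/B + 48854/(-47339) = 38709/(13498276/625) + 48854/(-47339) = 38709*(625/13498276) + 48854*(-1/47339) = 2199375/1227116 - 48854/47339 = 44166688061/58090444324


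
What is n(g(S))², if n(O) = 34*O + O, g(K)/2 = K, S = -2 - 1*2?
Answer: 78400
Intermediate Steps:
S = -4 (S = -2 - 2 = -4)
g(K) = 2*K
n(O) = 35*O
n(g(S))² = (35*(2*(-4)))² = (35*(-8))² = (-280)² = 78400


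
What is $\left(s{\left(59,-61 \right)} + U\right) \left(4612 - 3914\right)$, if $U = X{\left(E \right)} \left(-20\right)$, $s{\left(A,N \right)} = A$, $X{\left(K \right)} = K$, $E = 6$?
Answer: $-42578$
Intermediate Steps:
$U = -120$ ($U = 6 \left(-20\right) = -120$)
$\left(s{\left(59,-61 \right)} + U\right) \left(4612 - 3914\right) = \left(59 - 120\right) \left(4612 - 3914\right) = \left(-61\right) 698 = -42578$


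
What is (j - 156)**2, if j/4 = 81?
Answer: 28224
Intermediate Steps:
j = 324 (j = 4*81 = 324)
(j - 156)**2 = (324 - 156)**2 = 168**2 = 28224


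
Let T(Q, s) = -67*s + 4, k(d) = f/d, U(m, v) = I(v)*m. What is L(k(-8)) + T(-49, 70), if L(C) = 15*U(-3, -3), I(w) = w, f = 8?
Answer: -4551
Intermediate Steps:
U(m, v) = m*v (U(m, v) = v*m = m*v)
k(d) = 8/d
L(C) = 135 (L(C) = 15*(-3*(-3)) = 15*9 = 135)
T(Q, s) = 4 - 67*s
L(k(-8)) + T(-49, 70) = 135 + (4 - 67*70) = 135 + (4 - 4690) = 135 - 4686 = -4551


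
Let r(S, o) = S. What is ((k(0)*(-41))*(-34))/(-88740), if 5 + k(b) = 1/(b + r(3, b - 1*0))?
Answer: 287/3915 ≈ 0.073308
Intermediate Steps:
k(b) = -5 + 1/(3 + b) (k(b) = -5 + 1/(b + 3) = -5 + 1/(3 + b))
((k(0)*(-41))*(-34))/(-88740) = ((((-14 - 5*0)/(3 + 0))*(-41))*(-34))/(-88740) = ((((-14 + 0)/3)*(-41))*(-34))*(-1/88740) = ((((⅓)*(-14))*(-41))*(-34))*(-1/88740) = (-14/3*(-41)*(-34))*(-1/88740) = ((574/3)*(-34))*(-1/88740) = -19516/3*(-1/88740) = 287/3915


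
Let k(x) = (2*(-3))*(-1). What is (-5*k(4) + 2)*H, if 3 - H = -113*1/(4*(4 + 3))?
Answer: -197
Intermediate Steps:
k(x) = 6 (k(x) = -6*(-1) = 6)
H = 197/28 (H = 3 - (-113)/(4*(4 + 3)) = 3 - (-113)/(4*7) = 3 - (-113)/28 = 3 - 1*(-113/28) = 3 + 113/28 = 197/28 ≈ 7.0357)
(-5*k(4) + 2)*H = (-5*6 + 2)*(197/28) = (-30 + 2)*(197/28) = -28*197/28 = -197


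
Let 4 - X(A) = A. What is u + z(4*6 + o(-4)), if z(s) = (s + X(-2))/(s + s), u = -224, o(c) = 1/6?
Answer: -64779/290 ≈ -223.38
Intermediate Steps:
X(A) = 4 - A
o(c) = ⅙
z(s) = (6 + s)/(2*s) (z(s) = (s + (4 - 1*(-2)))/(s + s) = (s + (4 + 2))/((2*s)) = (s + 6)*(1/(2*s)) = (6 + s)*(1/(2*s)) = (6 + s)/(2*s))
u + z(4*6 + o(-4)) = -224 + (6 + (4*6 + ⅙))/(2*(4*6 + ⅙)) = -224 + (6 + (24 + ⅙))/(2*(24 + ⅙)) = -224 + (6 + 145/6)/(2*(145/6)) = -224 + (½)*(6/145)*(181/6) = -224 + 181/290 = -64779/290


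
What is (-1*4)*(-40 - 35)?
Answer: 300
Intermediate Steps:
(-1*4)*(-40 - 35) = -4*(-75) = 300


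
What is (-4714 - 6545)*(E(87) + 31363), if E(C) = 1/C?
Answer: -10240368246/29 ≈ -3.5312e+8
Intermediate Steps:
(-4714 - 6545)*(E(87) + 31363) = (-4714 - 6545)*(1/87 + 31363) = -11259*(1/87 + 31363) = -11259*2728582/87 = -10240368246/29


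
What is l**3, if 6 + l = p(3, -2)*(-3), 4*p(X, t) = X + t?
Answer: -19683/64 ≈ -307.55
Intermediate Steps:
p(X, t) = X/4 + t/4 (p(X, t) = (X + t)/4 = X/4 + t/4)
l = -27/4 (l = -6 + ((1/4)*3 + (1/4)*(-2))*(-3) = -6 + (3/4 - 1/2)*(-3) = -6 + (1/4)*(-3) = -6 - 3/4 = -27/4 ≈ -6.7500)
l**3 = (-27/4)**3 = -19683/64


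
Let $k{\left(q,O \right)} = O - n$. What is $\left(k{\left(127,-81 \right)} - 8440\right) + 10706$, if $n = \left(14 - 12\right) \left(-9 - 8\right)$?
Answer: $2219$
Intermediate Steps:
$n = -34$ ($n = 2 \left(-17\right) = -34$)
$k{\left(q,O \right)} = 34 + O$ ($k{\left(q,O \right)} = O - -34 = O + 34 = 34 + O$)
$\left(k{\left(127,-81 \right)} - 8440\right) + 10706 = \left(\left(34 - 81\right) - 8440\right) + 10706 = \left(-47 + \left(-15312 + 6872\right)\right) + 10706 = \left(-47 - 8440\right) + 10706 = -8487 + 10706 = 2219$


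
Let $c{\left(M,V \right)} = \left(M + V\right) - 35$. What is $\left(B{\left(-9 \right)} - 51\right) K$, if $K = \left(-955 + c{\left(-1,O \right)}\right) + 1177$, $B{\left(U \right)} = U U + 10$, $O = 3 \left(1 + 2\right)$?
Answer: $7800$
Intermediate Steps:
$O = 9$ ($O = 3 \cdot 3 = 9$)
$c{\left(M,V \right)} = -35 + M + V$
$B{\left(U \right)} = 10 + U^{2}$ ($B{\left(U \right)} = U^{2} + 10 = 10 + U^{2}$)
$K = 195$ ($K = \left(-955 - 27\right) + 1177 = -982 + 1177 = 195$)
$\left(B{\left(-9 \right)} - 51\right) K = \left(\left(10 + \left(-9\right)^{2}\right) - 51\right) 195 = \left(\left(10 + 81\right) - 51\right) 195 = \left(91 - 51\right) 195 = 40 \cdot 195 = 7800$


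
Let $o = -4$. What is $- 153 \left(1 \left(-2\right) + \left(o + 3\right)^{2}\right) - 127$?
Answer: $26$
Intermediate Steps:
$- 153 \left(1 \left(-2\right) + \left(o + 3\right)^{2}\right) - 127 = - 153 \left(1 \left(-2\right) + \left(-4 + 3\right)^{2}\right) - 127 = - 153 \left(-2 + \left(-1\right)^{2}\right) - 127 = - 153 \left(-2 + 1\right) - 127 = \left(-153\right) \left(-1\right) - 127 = 153 - 127 = 26$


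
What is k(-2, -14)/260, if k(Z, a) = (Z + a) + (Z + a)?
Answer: -8/65 ≈ -0.12308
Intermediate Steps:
k(Z, a) = 2*Z + 2*a
k(-2, -14)/260 = (2*(-2) + 2*(-14))/260 = (-4 - 28)*(1/260) = -32*1/260 = -8/65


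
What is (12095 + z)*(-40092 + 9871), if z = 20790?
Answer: -993817585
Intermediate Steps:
(12095 + z)*(-40092 + 9871) = (12095 + 20790)*(-40092 + 9871) = 32885*(-30221) = -993817585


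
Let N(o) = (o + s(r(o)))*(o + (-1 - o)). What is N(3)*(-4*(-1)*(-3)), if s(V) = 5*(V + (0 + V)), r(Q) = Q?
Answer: 396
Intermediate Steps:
s(V) = 10*V (s(V) = 5*(V + V) = 5*(2*V) = 10*V)
N(o) = -11*o (N(o) = (o + 10*o)*(o + (-1 - o)) = (11*o)*(-1) = -11*o)
N(3)*(-4*(-1)*(-3)) = (-11*3)*(-4*(-1)*(-3)) = -132*(-3) = -33*(-12) = 396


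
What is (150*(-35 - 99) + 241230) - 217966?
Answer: 3164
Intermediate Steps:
(150*(-35 - 99) + 241230) - 217966 = (150*(-134) + 241230) - 217966 = (-20100 + 241230) - 217966 = 221130 - 217966 = 3164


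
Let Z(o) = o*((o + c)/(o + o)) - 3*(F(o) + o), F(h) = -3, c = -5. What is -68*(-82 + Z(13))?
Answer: 7344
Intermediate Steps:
Z(o) = 13/2 - 5*o/2 (Z(o) = o*((o - 5)/(o + o)) - 3*(-3 + o) = o*((-5 + o)/((2*o))) + (9 - 3*o) = o*((-5 + o)*(1/(2*o))) + (9 - 3*o) = o*((-5 + o)/(2*o)) + (9 - 3*o) = (-5/2 + o/2) + (9 - 3*o) = 13/2 - 5*o/2)
-68*(-82 + Z(13)) = -68*(-82 + (13/2 - 5/2*13)) = -68*(-82 + (13/2 - 65/2)) = -68*(-82 - 26) = -68*(-108) = 7344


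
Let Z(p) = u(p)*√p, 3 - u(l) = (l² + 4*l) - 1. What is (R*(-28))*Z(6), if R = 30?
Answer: 47040*√6 ≈ 1.1522e+5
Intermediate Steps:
u(l) = 4 - l² - 4*l (u(l) = 3 - ((l² + 4*l) - 1) = 3 - (-1 + l² + 4*l) = 3 + (1 - l² - 4*l) = 4 - l² - 4*l)
Z(p) = √p*(4 - p² - 4*p) (Z(p) = (4 - p² - 4*p)*√p = √p*(4 - p² - 4*p))
(R*(-28))*Z(6) = (30*(-28))*(√6*(4 - 1*6² - 4*6)) = -840*√6*(4 - 1*36 - 24) = -840*√6*(4 - 36 - 24) = -840*√6*(-56) = -(-47040)*√6 = 47040*√6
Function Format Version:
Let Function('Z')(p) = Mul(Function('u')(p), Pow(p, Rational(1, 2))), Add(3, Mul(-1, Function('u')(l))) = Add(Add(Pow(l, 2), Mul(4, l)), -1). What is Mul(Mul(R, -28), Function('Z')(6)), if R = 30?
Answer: Mul(47040, Pow(6, Rational(1, 2))) ≈ 1.1522e+5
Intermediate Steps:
Function('u')(l) = Add(4, Mul(-1, Pow(l, 2)), Mul(-4, l)) (Function('u')(l) = Add(3, Mul(-1, Add(Add(Pow(l, 2), Mul(4, l)), -1))) = Add(3, Mul(-1, Add(-1, Pow(l, 2), Mul(4, l)))) = Add(3, Add(1, Mul(-1, Pow(l, 2)), Mul(-4, l))) = Add(4, Mul(-1, Pow(l, 2)), Mul(-4, l)))
Function('Z')(p) = Mul(Pow(p, Rational(1, 2)), Add(4, Mul(-1, Pow(p, 2)), Mul(-4, p))) (Function('Z')(p) = Mul(Add(4, Mul(-1, Pow(p, 2)), Mul(-4, p)), Pow(p, Rational(1, 2))) = Mul(Pow(p, Rational(1, 2)), Add(4, Mul(-1, Pow(p, 2)), Mul(-4, p))))
Mul(Mul(R, -28), Function('Z')(6)) = Mul(Mul(30, -28), Mul(Pow(6, Rational(1, 2)), Add(4, Mul(-1, Pow(6, 2)), Mul(-4, 6)))) = Mul(-840, Mul(Pow(6, Rational(1, 2)), Add(4, Mul(-1, 36), -24))) = Mul(-840, Mul(Pow(6, Rational(1, 2)), Add(4, -36, -24))) = Mul(-840, Mul(Pow(6, Rational(1, 2)), -56)) = Mul(-840, Mul(-56, Pow(6, Rational(1, 2)))) = Mul(47040, Pow(6, Rational(1, 2)))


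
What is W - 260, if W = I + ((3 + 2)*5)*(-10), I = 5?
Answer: -505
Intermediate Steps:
W = -245 (W = 5 + ((3 + 2)*5)*(-10) = 5 + (5*5)*(-10) = 5 + 25*(-10) = 5 - 250 = -245)
W - 260 = -245 - 260 = -505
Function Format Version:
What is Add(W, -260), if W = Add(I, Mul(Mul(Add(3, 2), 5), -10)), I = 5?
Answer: -505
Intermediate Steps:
W = -245 (W = Add(5, Mul(Mul(Add(3, 2), 5), -10)) = Add(5, Mul(Mul(5, 5), -10)) = Add(5, Mul(25, -10)) = Add(5, -250) = -245)
Add(W, -260) = Add(-245, -260) = -505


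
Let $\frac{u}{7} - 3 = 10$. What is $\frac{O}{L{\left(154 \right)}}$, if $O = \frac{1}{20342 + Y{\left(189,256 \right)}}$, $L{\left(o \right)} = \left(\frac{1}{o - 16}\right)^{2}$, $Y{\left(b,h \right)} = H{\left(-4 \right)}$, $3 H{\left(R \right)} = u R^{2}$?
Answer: $\frac{28566}{31241} \approx 0.91438$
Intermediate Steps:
$u = 91$ ($u = 21 + 7 \cdot 10 = 21 + 70 = 91$)
$H{\left(R \right)} = \frac{91 R^{2}}{3}$
$Y{\left(b,h \right)} = \frac{1456}{3}$ ($Y{\left(b,h \right)} = \frac{91 \left(-4\right)^{2}}{3} = \frac{91}{3} \cdot 16 = \frac{1456}{3}$)
$L{\left(o \right)} = \frac{1}{\left(-16 + o\right)^{2}}$ ($L{\left(o \right)} = \left(\frac{1}{-16 + o}\right)^{2} = \frac{1}{\left(-16 + o\right)^{2}}$)
$O = \frac{3}{62482}$ ($O = \frac{1}{20342 + \frac{1456}{3}} = \frac{1}{\frac{62482}{3}} = \frac{3}{62482} \approx 4.8014 \cdot 10^{-5}$)
$\frac{O}{L{\left(154 \right)}} = \frac{3}{62482 \frac{1}{\left(-16 + 154\right)^{2}}} = \frac{3}{62482 \cdot \frac{1}{19044}} = \frac{3 \frac{1}{\frac{1}{19044}}}{62482} = \frac{3}{62482} \cdot 19044 = \frac{28566}{31241}$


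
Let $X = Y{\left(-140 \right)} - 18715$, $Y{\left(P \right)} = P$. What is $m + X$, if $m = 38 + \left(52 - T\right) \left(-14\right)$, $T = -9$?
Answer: $-19671$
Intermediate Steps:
$m = -816$ ($m = 38 + \left(52 - -9\right) \left(-14\right) = 38 + \left(52 + 9\right) \left(-14\right) = 38 + 61 \left(-14\right) = 38 - 854 = -816$)
$X = -18855$ ($X = -140 - 18715 = -18855$)
$m + X = -816 - 18855 = -19671$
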